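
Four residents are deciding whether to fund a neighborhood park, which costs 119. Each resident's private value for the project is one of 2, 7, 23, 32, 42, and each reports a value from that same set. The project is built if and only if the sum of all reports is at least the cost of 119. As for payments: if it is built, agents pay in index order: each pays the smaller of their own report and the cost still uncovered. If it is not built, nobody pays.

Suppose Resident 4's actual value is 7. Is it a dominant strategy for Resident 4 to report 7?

Yes

Check each profile of the others' reports and compare truth against every alternative report.
Others report (42, 42, 42): truth gives 7, best alternative gives 7.
Others report (32, 42, 42): truth gives 4, best alternative gives 4.
Others report (42, 32, 42): truth gives 4, best alternative gives 4.
Others report (42, 42, 32): truth gives 4, best alternative gives 4.
Others report (2, 2, 2): truth gives 0, best alternative gives 0.
Others report (2, 2, 7): truth gives 0, best alternative gives 0.
(Remaining 119 profiles checked similarly; truth is weakly best in each.)
In every case the truthful report is at least as good as any alternative, so it is a dominant strategy.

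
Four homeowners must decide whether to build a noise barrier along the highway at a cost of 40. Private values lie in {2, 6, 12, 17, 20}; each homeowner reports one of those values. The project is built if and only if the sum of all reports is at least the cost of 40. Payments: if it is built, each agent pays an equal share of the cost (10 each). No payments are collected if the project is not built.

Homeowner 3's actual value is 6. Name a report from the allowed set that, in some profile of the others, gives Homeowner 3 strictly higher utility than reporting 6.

Suppose Homeowner 1 reports 2, Homeowner 2 reports 12 and Homeowner 4 reports 20.
Report 6: project built, pays 10, utility 6 - 10 = -4.
Report 2: project not built, utility 0.
So reporting 2 beats truth here (0 > -4).

2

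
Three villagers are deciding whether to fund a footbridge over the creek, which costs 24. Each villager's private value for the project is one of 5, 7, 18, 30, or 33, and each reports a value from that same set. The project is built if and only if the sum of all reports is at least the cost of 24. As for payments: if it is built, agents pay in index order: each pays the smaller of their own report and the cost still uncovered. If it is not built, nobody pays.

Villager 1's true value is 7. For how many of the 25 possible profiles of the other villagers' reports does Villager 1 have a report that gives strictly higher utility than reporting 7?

21

Others report (5, 18): truth gives 0; report 5 gives 2 > 0. Violating.
Others report (5, 30): truth gives 0; report 5 gives 2 > 0. Violating.
Others report (5, 33): truth gives 0; report 5 gives 2 > 0. Violating.
Others report (7, 18): truth gives 0; report 5 gives 2 > 0. Violating.
Others report (5, 5): truth gives 0; no alternative beats it.
Others report (5, 7): truth gives 0; no alternative beats it.
(Checking all 25 profiles: 21 have a profitable deviation, 4 do not.)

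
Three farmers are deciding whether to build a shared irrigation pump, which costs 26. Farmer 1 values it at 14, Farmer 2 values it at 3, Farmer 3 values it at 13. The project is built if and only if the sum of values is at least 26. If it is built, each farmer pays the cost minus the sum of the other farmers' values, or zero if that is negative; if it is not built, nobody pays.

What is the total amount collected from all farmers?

19

Total value 30 ≥ cost 26, so it is built.
Farmer 1: others sum to 16; max(0, 26 - 16) = 10.
Farmer 2: others sum to 27; max(0, 26 - 27) = 0.
Farmer 3: others sum to 17; max(0, 26 - 17) = 9.
Total collected = 10 + 0 + 9 = 19.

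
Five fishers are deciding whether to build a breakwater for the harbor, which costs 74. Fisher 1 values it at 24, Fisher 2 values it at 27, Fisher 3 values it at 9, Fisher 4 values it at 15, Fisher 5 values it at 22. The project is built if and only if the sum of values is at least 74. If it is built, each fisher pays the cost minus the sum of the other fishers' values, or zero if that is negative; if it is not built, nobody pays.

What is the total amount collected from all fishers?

Total value 97 ≥ cost 74, so it is built.
Fisher 1: others sum to 73; max(0, 74 - 73) = 1.
Fisher 2: others sum to 70; max(0, 74 - 70) = 4.
Fisher 3: others sum to 88; max(0, 74 - 88) = 0.
Fisher 4: others sum to 82; max(0, 74 - 82) = 0.
Fisher 5: others sum to 75; max(0, 74 - 75) = 0.
Total collected = 1 + 4 + 0 + 0 + 0 = 5.

5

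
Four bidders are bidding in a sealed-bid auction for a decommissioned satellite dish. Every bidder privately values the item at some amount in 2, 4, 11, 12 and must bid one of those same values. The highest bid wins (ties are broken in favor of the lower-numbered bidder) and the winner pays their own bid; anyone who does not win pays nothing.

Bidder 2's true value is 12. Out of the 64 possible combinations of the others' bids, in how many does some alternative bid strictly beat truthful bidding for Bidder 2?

18

Others bid (2, 2, 2): truth gives 0; bid 4 gives 8 > 0. Violating.
Others bid (2, 2, 4): truth gives 0; bid 4 gives 8 > 0. Violating.
Others bid (2, 2, 11): truth gives 0; bid 11 gives 1 > 0. Violating.
Others bid (2, 4, 2): truth gives 0; bid 4 gives 8 > 0. Violating.
Others bid (2, 2, 12): truth gives 0; no alternative beats it.
Others bid (2, 4, 12): truth gives 0; no alternative beats it.
(Checking all 64 profiles: 18 have a profitable deviation, 46 do not.)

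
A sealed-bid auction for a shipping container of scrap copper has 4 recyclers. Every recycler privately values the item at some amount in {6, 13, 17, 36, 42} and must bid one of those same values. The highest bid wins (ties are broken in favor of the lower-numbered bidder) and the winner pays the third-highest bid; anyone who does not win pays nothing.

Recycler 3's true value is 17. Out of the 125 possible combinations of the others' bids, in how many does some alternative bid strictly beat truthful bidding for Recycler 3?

Others bid (6, 6, 36): truth gives 0; bid 36 gives 11 > 0. Violating.
Others bid (6, 6, 42): truth gives 0; bid 42 gives 11 > 0. Violating.
Others bid (6, 13, 36): truth gives 0; bid 36 gives 4 > 0. Violating.
Others bid (6, 13, 42): truth gives 0; bid 42 gives 4 > 0. Violating.
Others bid (6, 6, 6): truth gives 11; no alternative beats it.
Others bid (6, 6, 13): truth gives 11; no alternative beats it.
(Checking all 125 profiles: 24 have a profitable deviation, 101 do not.)

24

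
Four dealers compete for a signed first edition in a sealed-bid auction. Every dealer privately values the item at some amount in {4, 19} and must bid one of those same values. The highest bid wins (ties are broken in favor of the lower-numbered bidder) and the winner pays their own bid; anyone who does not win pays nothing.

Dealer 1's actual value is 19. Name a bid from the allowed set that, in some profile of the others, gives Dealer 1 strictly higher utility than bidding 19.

Suppose Dealer 2 bids 4, Dealer 3 bids 4 and Dealer 4 bids 4.
Bid 19: wins, pays 19, utility 19 - 19 = 0.
Bid 4: wins, pays 4, utility 19 - 4 = 15.
So bidding 4 beats truth here (15 > 0).

4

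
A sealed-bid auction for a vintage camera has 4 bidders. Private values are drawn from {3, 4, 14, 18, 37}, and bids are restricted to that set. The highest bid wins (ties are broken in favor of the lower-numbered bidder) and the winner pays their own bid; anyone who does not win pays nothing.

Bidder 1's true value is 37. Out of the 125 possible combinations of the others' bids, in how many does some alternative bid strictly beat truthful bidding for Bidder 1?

64

Others bid (3, 3, 3): truth gives 0; bid 3 gives 34 > 0. Violating.
Others bid (3, 3, 4): truth gives 0; bid 4 gives 33 > 0. Violating.
Others bid (3, 3, 14): truth gives 0; bid 14 gives 23 > 0. Violating.
Others bid (3, 3, 18): truth gives 0; bid 18 gives 19 > 0. Violating.
Others bid (3, 3, 37): truth gives 0; no alternative beats it.
Others bid (3, 4, 37): truth gives 0; no alternative beats it.
(Checking all 125 profiles: 64 have a profitable deviation, 61 do not.)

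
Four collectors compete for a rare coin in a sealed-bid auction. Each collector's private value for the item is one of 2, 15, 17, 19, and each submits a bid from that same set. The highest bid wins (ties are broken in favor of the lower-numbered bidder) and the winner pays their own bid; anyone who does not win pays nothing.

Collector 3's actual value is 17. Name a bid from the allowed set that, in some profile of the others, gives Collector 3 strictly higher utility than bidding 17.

Suppose Collector 1 bids 2, Collector 2 bids 2 and Collector 4 bids 2.
Bid 17: wins, pays 17, utility 17 - 17 = 0.
Bid 15: wins, pays 15, utility 17 - 15 = 2.
So bidding 15 beats truth here (2 > 0).

15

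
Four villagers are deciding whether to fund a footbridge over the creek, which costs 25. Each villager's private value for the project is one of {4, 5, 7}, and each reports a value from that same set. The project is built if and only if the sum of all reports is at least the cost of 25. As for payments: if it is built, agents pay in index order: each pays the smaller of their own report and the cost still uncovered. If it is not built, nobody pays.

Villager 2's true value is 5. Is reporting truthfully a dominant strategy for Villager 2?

Consider the case where Villager 1 reports 7, Villager 3 reports 7 and Villager 4 reports 7.
Truthful report 5: project built, pays 5, utility 5 - 5 = 0.
Report 4 instead: project built, pays 4, utility 5 - 4 = 1.
Since 1 > 0, reporting 4 is strictly better here, so truthful reporting is not dominant.

No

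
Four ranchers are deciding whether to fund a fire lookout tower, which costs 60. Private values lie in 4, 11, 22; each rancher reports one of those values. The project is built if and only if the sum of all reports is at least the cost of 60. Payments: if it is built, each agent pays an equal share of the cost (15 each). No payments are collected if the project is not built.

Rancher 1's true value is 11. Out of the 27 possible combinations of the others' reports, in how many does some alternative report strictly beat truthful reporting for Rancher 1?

Others report (11, 22, 22): truth gives -4; report 4 gives 0 > -4. Violating.
Others report (22, 11, 22): truth gives -4; report 4 gives 0 > -4. Violating.
Others report (22, 22, 11): truth gives -4; report 4 gives 0 > -4. Violating.
Others report (4, 4, 4): truth gives 0; no alternative beats it.
Others report (4, 4, 11): truth gives 0; no alternative beats it.
(Checking all 27 profiles: 3 have a profitable deviation, 24 do not.)

3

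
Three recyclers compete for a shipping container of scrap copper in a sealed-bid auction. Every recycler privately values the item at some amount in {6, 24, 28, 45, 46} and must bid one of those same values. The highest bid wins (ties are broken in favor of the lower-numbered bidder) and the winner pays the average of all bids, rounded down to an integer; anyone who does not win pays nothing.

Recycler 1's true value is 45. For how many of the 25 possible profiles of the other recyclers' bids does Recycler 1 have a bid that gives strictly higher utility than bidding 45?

15

Others bid (6, 6): truth gives 26; bid 6 gives 39 > 26. Violating.
Others bid (6, 24): truth gives 20; bid 24 gives 27 > 20. Violating.
Others bid (6, 28): truth gives 19; bid 28 gives 25 > 19. Violating.
Others bid (6, 46): truth gives 0; bid 46 gives 13 > 0. Violating.
Others bid (6, 45): truth gives 13; no alternative beats it.
Others bid (24, 45): truth gives 7; no alternative beats it.
(Checking all 25 profiles: 15 have a profitable deviation, 10 do not.)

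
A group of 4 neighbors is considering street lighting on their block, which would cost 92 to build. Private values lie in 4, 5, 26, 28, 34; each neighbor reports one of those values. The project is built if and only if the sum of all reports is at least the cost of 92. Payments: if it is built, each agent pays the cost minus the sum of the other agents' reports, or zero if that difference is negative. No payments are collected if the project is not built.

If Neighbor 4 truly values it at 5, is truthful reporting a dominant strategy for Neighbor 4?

Yes

Check each profile of the others' reports and compare truth against every alternative report.
Others report (26, 34, 34): truth gives 5, best alternative gives 5.
Others report (28, 34, 34): truth gives 5, best alternative gives 5.
Others report (34, 26, 34): truth gives 5, best alternative gives 5.
Others report (34, 28, 34): truth gives 5, best alternative gives 5.
Others report (34, 34, 26): truth gives 5, best alternative gives 5.
Others report (34, 34, 28): truth gives 5, best alternative gives 5.
(Remaining 119 profiles checked similarly; truth is weakly best in each.)
In every case the truthful report is at least as good as any alternative, so it is a dominant strategy.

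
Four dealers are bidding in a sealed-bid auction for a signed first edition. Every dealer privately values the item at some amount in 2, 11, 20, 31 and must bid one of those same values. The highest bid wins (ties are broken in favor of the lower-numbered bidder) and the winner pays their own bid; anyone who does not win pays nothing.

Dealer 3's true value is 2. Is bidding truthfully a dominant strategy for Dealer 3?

Check each profile of the others' bids and compare truth against every alternative bid.
Others bid (2, 2, 2): truth gives 0, best alternative gives -9.
Others bid (2, 2, 11): truth gives 0, best alternative gives -9.
Others bid (2, 2, 20): truth gives 0, best alternative gives 0.
Others bid (2, 2, 31): truth gives 0, best alternative gives 0.
Others bid (2, 11, 2): truth gives 0, best alternative gives 0.
Others bid (2, 11, 11): truth gives 0, best alternative gives 0.
(Remaining 58 profiles checked similarly; truth is weakly best in each.)
In every case the truthful bid is at least as good as any alternative, so it is a dominant strategy.

Yes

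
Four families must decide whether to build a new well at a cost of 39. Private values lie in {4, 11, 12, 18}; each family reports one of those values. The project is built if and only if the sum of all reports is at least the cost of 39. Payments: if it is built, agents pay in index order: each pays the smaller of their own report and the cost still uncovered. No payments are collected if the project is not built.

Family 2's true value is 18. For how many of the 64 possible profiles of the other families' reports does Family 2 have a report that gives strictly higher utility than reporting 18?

Others report (4, 11, 12): truth gives 0; report 12 gives 6 > 0. Violating.
Others report (4, 11, 18): truth gives 0; report 11 gives 7 > 0. Violating.
Others report (4, 12, 11): truth gives 0; report 12 gives 6 > 0. Violating.
Others report (4, 12, 12): truth gives 0; report 11 gives 7 > 0. Violating.
Others report (4, 4, 4): truth gives 0; no alternative beats it.
Others report (4, 4, 11): truth gives 0; no alternative beats it.
(Checking all 64 profiles: 51 have a profitable deviation, 13 do not.)

51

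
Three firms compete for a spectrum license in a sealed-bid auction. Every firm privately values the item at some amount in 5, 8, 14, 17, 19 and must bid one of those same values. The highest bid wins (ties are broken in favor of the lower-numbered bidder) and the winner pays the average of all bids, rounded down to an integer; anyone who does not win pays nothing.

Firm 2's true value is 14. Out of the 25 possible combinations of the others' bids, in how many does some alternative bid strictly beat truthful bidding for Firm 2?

6

Others bid (5, 5): truth gives 6; bid 8 gives 8 > 6. Violating.
Others bid (5, 8): truth gives 5; bid 8 gives 7 > 5. Violating.
Others bid (5, 17): truth gives 0; bid 17 gives 1 > 0. Violating.
Others bid (14, 5): truth gives 0; bid 17 gives 2 > 0. Violating.
Others bid (5, 14): truth gives 3; no alternative beats it.
Others bid (5, 19): truth gives 0; no alternative beats it.
(Checking all 25 profiles: 6 have a profitable deviation, 19 do not.)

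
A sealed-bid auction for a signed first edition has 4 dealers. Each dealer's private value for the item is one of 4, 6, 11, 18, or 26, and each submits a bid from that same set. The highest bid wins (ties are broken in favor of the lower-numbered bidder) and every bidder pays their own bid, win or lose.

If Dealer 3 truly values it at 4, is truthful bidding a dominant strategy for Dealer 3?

Consider the case where Dealer 1 bids 4, Dealer 2 bids 4 and Dealer 4 bids 4.
Truthful bid 4: loses but pays 4, utility -4.
Bid 6 instead: wins, pays 6, utility 4 - 6 = -2.
Since -2 > -4, bidding 6 is strictly better here, so truthful bidding is not dominant.

No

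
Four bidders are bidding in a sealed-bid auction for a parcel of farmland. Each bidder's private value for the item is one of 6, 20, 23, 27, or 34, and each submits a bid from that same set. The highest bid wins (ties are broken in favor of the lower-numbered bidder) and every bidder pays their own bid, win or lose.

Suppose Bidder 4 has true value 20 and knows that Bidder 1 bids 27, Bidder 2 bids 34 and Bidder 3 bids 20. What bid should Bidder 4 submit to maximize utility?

Bid 6: loses but pays 6, utility -6.
Bid 20: loses but pays 20, utility -20.
Bid 23: loses but pays 23, utility -23.
Bid 27: loses but pays 27, utility -27.
Bid 34: loses but pays 34, utility -34.
The best choice is 6 with utility -6.

6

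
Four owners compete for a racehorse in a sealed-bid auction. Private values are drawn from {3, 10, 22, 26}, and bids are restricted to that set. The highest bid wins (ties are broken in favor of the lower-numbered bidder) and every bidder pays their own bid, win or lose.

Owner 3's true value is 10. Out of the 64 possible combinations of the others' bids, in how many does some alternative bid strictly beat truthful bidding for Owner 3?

Others bid (3, 3, 22): truth gives -10; bid 3 gives -3 > -10. Violating.
Others bid (3, 3, 26): truth gives -10; bid 3 gives -3 > -10. Violating.
Others bid (3, 10, 3): truth gives -10; bid 3 gives -3 > -10. Violating.
Others bid (3, 10, 10): truth gives -10; bid 3 gives -3 > -10. Violating.
Others bid (3, 3, 3): truth gives 0; no alternative beats it.
Others bid (3, 3, 10): truth gives 0; no alternative beats it.
(Checking all 64 profiles: 62 have a profitable deviation, 2 do not.)

62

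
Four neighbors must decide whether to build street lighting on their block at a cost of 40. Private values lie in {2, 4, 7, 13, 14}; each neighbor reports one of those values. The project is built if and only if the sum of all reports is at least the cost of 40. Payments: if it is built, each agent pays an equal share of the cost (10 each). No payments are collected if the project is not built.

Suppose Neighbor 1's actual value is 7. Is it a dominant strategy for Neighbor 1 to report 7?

No

Consider the case where Neighbor 2 reports 7, Neighbor 3 reports 13 and Neighbor 4 reports 13.
Truthful report 7: project built, pays 10, utility 7 - 10 = -3.
Report 2 instead: project not built, utility 0.
Since 0 > -3, reporting 2 is strictly better here, so truthful reporting is not dominant.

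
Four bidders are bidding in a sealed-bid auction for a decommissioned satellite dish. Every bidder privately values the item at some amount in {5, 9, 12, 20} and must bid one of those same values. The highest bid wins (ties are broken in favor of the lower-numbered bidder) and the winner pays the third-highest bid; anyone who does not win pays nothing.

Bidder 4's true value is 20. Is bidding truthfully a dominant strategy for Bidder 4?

Yes

Check each profile of the others' bids and compare truth against every alternative bid.
Others bid (5, 5, 12): truth gives 15, best alternative gives 0.
Others bid (5, 12, 5): truth gives 15, best alternative gives 0.
Others bid (12, 5, 5): truth gives 15, best alternative gives 0.
Others bid (5, 9, 12): truth gives 11, best alternative gives 0.
Others bid (5, 12, 9): truth gives 11, best alternative gives 0.
Others bid (9, 5, 12): truth gives 11, best alternative gives 0.
(Remaining 58 profiles checked similarly; truth is weakly best in each.)
In every case the truthful bid is at least as good as any alternative, so it is a dominant strategy.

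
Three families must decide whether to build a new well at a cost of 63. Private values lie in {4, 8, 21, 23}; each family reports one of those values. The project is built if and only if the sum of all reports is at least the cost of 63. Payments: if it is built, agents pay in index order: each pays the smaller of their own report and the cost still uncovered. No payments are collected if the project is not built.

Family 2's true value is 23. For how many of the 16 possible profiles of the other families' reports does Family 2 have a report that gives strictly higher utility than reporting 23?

Others report (21, 21): truth gives 0; report 21 gives 2 > 0. Violating.
Others report (21, 23): truth gives 0; report 21 gives 2 > 0. Violating.
Others report (23, 21): truth gives 0; report 21 gives 2 > 0. Violating.
Others report (23, 23): truth gives 0; report 21 gives 2 > 0. Violating.
Others report (4, 4): truth gives 0; no alternative beats it.
Others report (4, 8): truth gives 0; no alternative beats it.
(Checking all 16 profiles: 4 have a profitable deviation, 12 do not.)

4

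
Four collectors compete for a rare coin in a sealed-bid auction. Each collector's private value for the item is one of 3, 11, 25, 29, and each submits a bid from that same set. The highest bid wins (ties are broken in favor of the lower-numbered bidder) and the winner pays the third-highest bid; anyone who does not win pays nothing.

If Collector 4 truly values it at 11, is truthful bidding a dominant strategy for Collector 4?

No

Consider the case where Collector 1 bids 3, Collector 2 bids 3 and Collector 3 bids 11.
Truthful bid 11: loses, pays 0, utility 0.
Bid 25 instead: wins, pays 3, utility 11 - 3 = 8.
Since 8 > 0, bidding 25 is strictly better here, so truthful bidding is not dominant.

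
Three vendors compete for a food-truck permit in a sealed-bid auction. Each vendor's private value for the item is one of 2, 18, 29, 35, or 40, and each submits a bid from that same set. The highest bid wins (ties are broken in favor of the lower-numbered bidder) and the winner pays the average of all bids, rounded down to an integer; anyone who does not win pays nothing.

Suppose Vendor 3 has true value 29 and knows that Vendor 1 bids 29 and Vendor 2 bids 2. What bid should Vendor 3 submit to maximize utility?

35

Bid 2: loses, pays 0, utility 0.
Bid 18: loses, pays 0, utility 0.
Bid 29: loses, pays 0, utility 0.
Bid 35: wins, pays 22, utility 29 - 22 = 7.
Bid 40: wins, pays 23, utility 29 - 23 = 6.
The best choice is 35 with utility 7.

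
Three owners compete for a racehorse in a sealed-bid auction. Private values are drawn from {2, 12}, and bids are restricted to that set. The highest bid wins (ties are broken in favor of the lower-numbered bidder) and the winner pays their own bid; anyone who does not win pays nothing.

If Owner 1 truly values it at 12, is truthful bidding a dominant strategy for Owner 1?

Consider the case where Owner 2 bids 2 and Owner 3 bids 2.
Truthful bid 12: wins, pays 12, utility 12 - 12 = 0.
Bid 2 instead: wins, pays 2, utility 12 - 2 = 10.
Since 10 > 0, bidding 2 is strictly better here, so truthful bidding is not dominant.

No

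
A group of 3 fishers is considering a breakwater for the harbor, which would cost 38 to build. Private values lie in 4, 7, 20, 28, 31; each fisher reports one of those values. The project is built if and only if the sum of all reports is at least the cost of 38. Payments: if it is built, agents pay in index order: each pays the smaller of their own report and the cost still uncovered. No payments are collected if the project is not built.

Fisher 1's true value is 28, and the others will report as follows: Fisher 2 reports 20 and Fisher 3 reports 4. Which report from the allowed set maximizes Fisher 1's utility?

20

Report 4: project not built, utility 0.
Report 7: project not built, utility 0.
Report 20: project built, pays 20, utility 28 - 20 = 8.
Report 28: project built, pays 28, utility 28 - 28 = 0.
Report 31: project built, pays 31, utility 28 - 31 = -3.
The best choice is 20 with utility 8.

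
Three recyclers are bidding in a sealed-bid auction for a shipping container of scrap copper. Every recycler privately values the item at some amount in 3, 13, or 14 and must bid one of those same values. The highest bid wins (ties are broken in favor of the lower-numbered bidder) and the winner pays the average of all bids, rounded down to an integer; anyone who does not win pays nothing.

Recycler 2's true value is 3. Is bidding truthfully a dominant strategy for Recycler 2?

Check each profile of the others' bids and compare truth against every alternative bid.
Others bid (3, 13): truth gives 0, best alternative gives -6.
Others bid (3, 3): truth gives 0, best alternative gives -3.
Others bid (3, 14): truth gives 0, best alternative gives 0.
Others bid (13, 3): truth gives 0, best alternative gives 0.
Others bid (13, 13): truth gives 0, best alternative gives 0.
Others bid (13, 14): truth gives 0, best alternative gives 0.
(Remaining 3 profiles checked similarly; truth is weakly best in each.)
In every case the truthful bid is at least as good as any alternative, so it is a dominant strategy.

Yes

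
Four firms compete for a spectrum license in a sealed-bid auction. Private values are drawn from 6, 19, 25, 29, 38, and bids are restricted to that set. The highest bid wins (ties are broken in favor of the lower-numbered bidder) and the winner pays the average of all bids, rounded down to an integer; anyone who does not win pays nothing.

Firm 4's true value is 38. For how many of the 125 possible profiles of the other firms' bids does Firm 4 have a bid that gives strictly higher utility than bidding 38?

Others bid (6, 6, 6): truth gives 24; bid 19 gives 29 > 24. Violating.
Others bid (6, 6, 19): truth gives 21; bid 25 gives 24 > 21. Violating.
Others bid (6, 6, 25): truth gives 20; bid 29 gives 22 > 20. Violating.
Others bid (6, 19, 6): truth gives 21; bid 25 gives 24 > 21. Violating.
Others bid (6, 6, 29): truth gives 19; no alternative beats it.
Others bid (6, 6, 38): truth gives 0; no alternative beats it.
(Checking all 125 profiles: 27 have a profitable deviation, 98 do not.)

27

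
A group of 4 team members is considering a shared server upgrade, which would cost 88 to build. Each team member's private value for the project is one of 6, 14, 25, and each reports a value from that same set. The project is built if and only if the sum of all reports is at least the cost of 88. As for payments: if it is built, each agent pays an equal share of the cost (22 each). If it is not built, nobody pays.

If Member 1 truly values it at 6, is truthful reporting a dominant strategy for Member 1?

Check each profile of the others' reports and compare truth against every alternative report.
Others report (25, 25, 25): truth gives 0, best alternative gives -16.
Others report (6, 6, 6): truth gives 0, best alternative gives 0.
Others report (6, 6, 14): truth gives 0, best alternative gives 0.
Others report (6, 6, 25): truth gives 0, best alternative gives 0.
Others report (6, 14, 6): truth gives 0, best alternative gives 0.
Others report (6, 14, 14): truth gives 0, best alternative gives 0.
(Remaining 21 profiles checked similarly; truth is weakly best in each.)
In every case the truthful report is at least as good as any alternative, so it is a dominant strategy.

Yes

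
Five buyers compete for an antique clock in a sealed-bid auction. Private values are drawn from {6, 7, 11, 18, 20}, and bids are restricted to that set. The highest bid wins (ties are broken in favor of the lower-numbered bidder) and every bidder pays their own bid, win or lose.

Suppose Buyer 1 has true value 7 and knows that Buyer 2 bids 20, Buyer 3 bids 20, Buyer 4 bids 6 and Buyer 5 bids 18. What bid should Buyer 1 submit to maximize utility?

6

Bid 6: loses but pays 6, utility -6.
Bid 7: loses but pays 7, utility -7.
Bid 11: loses but pays 11, utility -11.
Bid 18: loses but pays 18, utility -18.
Bid 20: wins, pays 20, utility 7 - 20 = -13.
The best choice is 6 with utility -6.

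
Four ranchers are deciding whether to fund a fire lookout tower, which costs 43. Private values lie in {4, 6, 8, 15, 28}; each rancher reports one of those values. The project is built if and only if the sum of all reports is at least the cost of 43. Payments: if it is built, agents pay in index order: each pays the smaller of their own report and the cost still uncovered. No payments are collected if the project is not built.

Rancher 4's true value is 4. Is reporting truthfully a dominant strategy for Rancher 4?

Check each profile of the others' reports and compare truth against every alternative report.
Others report (4, 6, 28): truth gives 0, best alternative gives -1.
Others report (4, 28, 6): truth gives 0, best alternative gives -1.
Others report (6, 4, 28): truth gives 0, best alternative gives -1.
Others report (6, 28, 4): truth gives 0, best alternative gives -1.
Others report (8, 15, 15): truth gives 0, best alternative gives -1.
Others report (15, 8, 15): truth gives 0, best alternative gives -1.
(Remaining 119 profiles checked similarly; truth is weakly best in each.)
In every case the truthful report is at least as good as any alternative, so it is a dominant strategy.

Yes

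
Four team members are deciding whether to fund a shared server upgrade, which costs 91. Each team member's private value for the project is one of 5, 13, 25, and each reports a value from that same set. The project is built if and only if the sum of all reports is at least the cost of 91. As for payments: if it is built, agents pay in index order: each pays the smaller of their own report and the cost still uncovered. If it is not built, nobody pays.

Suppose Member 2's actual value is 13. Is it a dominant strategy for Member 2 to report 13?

Check each profile of the others' reports and compare truth against every alternative report.
Others report (5, 5, 5): truth gives 0, best alternative gives 0.
Others report (5, 5, 13): truth gives 0, best alternative gives 0.
Others report (5, 5, 25): truth gives 0, best alternative gives 0.
Others report (5, 13, 5): truth gives 0, best alternative gives 0.
Others report (5, 13, 13): truth gives 0, best alternative gives 0.
Others report (5, 13, 25): truth gives 0, best alternative gives 0.
(Remaining 21 profiles checked similarly; truth is weakly best in each.)
In every case the truthful report is at least as good as any alternative, so it is a dominant strategy.

Yes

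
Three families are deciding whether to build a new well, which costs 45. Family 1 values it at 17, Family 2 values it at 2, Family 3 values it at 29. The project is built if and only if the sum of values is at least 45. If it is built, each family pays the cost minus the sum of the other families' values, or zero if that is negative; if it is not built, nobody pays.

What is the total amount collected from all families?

40

Total value 48 ≥ cost 45, so it is built.
Family 1: others sum to 31; max(0, 45 - 31) = 14.
Family 2: others sum to 46; max(0, 45 - 46) = 0.
Family 3: others sum to 19; max(0, 45 - 19) = 26.
Total collected = 14 + 0 + 26 = 40.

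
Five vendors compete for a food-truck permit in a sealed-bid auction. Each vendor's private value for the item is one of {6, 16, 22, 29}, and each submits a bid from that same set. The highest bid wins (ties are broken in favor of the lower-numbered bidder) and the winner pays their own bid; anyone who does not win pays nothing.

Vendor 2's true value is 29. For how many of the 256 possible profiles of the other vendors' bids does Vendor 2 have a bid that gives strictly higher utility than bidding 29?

54

Others bid (6, 6, 6, 6): truth gives 0; bid 16 gives 13 > 0. Violating.
Others bid (6, 6, 6, 16): truth gives 0; bid 16 gives 13 > 0. Violating.
Others bid (6, 6, 6, 22): truth gives 0; bid 22 gives 7 > 0. Violating.
Others bid (6, 6, 16, 6): truth gives 0; bid 16 gives 13 > 0. Violating.
Others bid (6, 6, 6, 29): truth gives 0; no alternative beats it.
Others bid (6, 6, 16, 29): truth gives 0; no alternative beats it.
(Checking all 256 profiles: 54 have a profitable deviation, 202 do not.)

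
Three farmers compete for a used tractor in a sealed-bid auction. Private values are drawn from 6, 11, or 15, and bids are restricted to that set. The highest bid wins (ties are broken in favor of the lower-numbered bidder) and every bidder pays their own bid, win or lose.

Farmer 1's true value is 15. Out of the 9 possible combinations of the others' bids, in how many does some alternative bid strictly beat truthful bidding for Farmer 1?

4

Others bid (6, 6): truth gives 0; bid 6 gives 9 > 0. Violating.
Others bid (6, 11): truth gives 0; bid 11 gives 4 > 0. Violating.
Others bid (11, 6): truth gives 0; bid 11 gives 4 > 0. Violating.
Others bid (11, 11): truth gives 0; bid 11 gives 4 > 0. Violating.
Others bid (6, 15): truth gives 0; no alternative beats it.
Others bid (11, 15): truth gives 0; no alternative beats it.
(Checking all 9 profiles: 4 have a profitable deviation, 5 do not.)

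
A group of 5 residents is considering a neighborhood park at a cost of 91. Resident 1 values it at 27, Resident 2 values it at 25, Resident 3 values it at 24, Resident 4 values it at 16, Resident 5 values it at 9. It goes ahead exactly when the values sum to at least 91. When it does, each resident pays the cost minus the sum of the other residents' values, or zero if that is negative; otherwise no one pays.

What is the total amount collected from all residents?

Total value 101 ≥ cost 91, so it is built.
Resident 1: others sum to 74; max(0, 91 - 74) = 17.
Resident 2: others sum to 76; max(0, 91 - 76) = 15.
Resident 3: others sum to 77; max(0, 91 - 77) = 14.
Resident 4: others sum to 85; max(0, 91 - 85) = 6.
Resident 5: others sum to 92; max(0, 91 - 92) = 0.
Total collected = 17 + 15 + 14 + 6 + 0 = 52.

52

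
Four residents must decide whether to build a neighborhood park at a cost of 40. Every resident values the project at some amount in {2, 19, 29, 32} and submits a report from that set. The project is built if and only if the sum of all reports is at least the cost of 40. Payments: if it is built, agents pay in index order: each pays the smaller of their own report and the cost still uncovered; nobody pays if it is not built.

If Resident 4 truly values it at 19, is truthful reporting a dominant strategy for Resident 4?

Check each profile of the others' reports and compare truth against every alternative report.
Others report (2, 19, 19): truth gives 19, best alternative gives 19.
Others report (2, 19, 29): truth gives 19, best alternative gives 19.
Others report (2, 19, 32): truth gives 19, best alternative gives 19.
Others report (2, 29, 19): truth gives 19, best alternative gives 19.
Others report (2, 29, 29): truth gives 19, best alternative gives 19.
Others report (2, 29, 32): truth gives 19, best alternative gives 19.
(Remaining 58 profiles checked similarly; truth is weakly best in each.)
In every case the truthful report is at least as good as any alternative, so it is a dominant strategy.

Yes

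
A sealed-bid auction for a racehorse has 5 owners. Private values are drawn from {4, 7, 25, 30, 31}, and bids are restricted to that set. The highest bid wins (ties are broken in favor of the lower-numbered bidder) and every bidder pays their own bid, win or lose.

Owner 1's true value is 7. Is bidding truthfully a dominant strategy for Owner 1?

Consider the case where Owner 2 bids 4, Owner 3 bids 4, Owner 4 bids 4 and Owner 5 bids 4.
Truthful bid 7: wins, pays 7, utility 7 - 7 = 0.
Bid 4 instead: wins, pays 4, utility 7 - 4 = 3.
Since 3 > 0, bidding 4 is strictly better here, so truthful bidding is not dominant.

No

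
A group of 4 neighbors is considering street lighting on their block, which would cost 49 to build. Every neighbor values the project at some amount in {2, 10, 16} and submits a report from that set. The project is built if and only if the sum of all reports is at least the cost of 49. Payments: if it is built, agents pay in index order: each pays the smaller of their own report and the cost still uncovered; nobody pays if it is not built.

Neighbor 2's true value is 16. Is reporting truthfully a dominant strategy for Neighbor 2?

Consider the case where Neighbor 1 reports 10, Neighbor 3 reports 16 and Neighbor 4 reports 16.
Truthful report 16: project built, pays 16, utility 16 - 16 = 0.
Report 10 instead: project built, pays 10, utility 16 - 10 = 6.
Since 6 > 0, reporting 10 is strictly better here, so truthful reporting is not dominant.

No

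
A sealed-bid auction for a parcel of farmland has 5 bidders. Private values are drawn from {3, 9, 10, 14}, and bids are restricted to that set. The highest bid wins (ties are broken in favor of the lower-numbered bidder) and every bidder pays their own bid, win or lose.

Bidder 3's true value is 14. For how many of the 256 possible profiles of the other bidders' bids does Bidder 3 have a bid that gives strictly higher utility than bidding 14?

Others bid (3, 3, 3, 3): truth gives 0; bid 9 gives 5 > 0. Violating.
Others bid (3, 3, 3, 9): truth gives 0; bid 9 gives 5 > 0. Violating.
Others bid (3, 3, 3, 10): truth gives 0; bid 10 gives 4 > 0. Violating.
Others bid (3, 3, 9, 3): truth gives 0; bid 9 gives 5 > 0. Violating.
Others bid (3, 3, 3, 14): truth gives 0; no alternative beats it.
Others bid (3, 3, 9, 14): truth gives 0; no alternative beats it.
(Checking all 256 profiles: 148 have a profitable deviation, 108 do not.)

148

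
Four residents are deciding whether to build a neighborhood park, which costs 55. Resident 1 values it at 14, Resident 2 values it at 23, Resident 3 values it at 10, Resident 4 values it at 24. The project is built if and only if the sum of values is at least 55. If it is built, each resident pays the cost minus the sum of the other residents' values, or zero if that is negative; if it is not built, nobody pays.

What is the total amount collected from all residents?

Total value 71 ≥ cost 55, so it is built.
Resident 1: others sum to 57; max(0, 55 - 57) = 0.
Resident 2: others sum to 48; max(0, 55 - 48) = 7.
Resident 3: others sum to 61; max(0, 55 - 61) = 0.
Resident 4: others sum to 47; max(0, 55 - 47) = 8.
Total collected = 0 + 7 + 0 + 8 = 15.

15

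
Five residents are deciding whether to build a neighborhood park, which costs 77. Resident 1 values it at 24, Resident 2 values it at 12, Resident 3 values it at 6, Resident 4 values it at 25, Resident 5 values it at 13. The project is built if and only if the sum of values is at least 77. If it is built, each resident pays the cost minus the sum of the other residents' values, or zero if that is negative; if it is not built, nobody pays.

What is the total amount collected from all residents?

Total value 80 ≥ cost 77, so it is built.
Resident 1: others sum to 56; max(0, 77 - 56) = 21.
Resident 2: others sum to 68; max(0, 77 - 68) = 9.
Resident 3: others sum to 74; max(0, 77 - 74) = 3.
Resident 4: others sum to 55; max(0, 77 - 55) = 22.
Resident 5: others sum to 67; max(0, 77 - 67) = 10.
Total collected = 21 + 9 + 3 + 22 + 10 = 65.

65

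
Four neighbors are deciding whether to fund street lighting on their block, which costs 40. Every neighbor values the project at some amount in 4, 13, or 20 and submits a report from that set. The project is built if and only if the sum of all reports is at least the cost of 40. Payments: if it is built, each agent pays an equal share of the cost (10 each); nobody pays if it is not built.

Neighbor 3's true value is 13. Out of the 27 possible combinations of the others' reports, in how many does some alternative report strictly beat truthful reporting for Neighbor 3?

Others report (4, 4, 13): truth gives 0; report 20 gives 3 > 0. Violating.
Others report (4, 13, 4): truth gives 0; report 20 gives 3 > 0. Violating.
Others report (13, 4, 4): truth gives 0; report 20 gives 3 > 0. Violating.
Others report (4, 4, 4): truth gives 0; no alternative beats it.
Others report (4, 4, 20): truth gives 3; no alternative beats it.
(Checking all 27 profiles: 3 have a profitable deviation, 24 do not.)

3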